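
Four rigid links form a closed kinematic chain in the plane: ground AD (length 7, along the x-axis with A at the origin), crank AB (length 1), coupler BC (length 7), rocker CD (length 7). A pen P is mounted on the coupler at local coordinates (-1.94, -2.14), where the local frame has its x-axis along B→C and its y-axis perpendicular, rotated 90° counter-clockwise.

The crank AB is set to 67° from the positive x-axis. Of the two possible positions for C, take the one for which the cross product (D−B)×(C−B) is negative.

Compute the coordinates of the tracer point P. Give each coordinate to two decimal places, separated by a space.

-2.29 1.99

A=(0,0), D=(7.00,0)
B = A + 1.00·(cos67°, sin67°) = (0.3907, 0.9205)
|BD| = 6.6731
circle(B,7.00) ∩ circle(D,7.00): a=3.3365, h=6.1537
  candidates: C₊=(4.5442,6.5551) cross=41.064; C₋=(2.8465,-5.6346) cross=-41.064
  mode - wants cross < 0 → take C=(2.8465,-5.6346) (cross=-41.064)
ex = (C−B)/|BC| = (0.3508,-0.9364); ey = (0.9364,0.3508)
P = B + -1.94·ex + -2.14·ey = (-2.2939,1.9864)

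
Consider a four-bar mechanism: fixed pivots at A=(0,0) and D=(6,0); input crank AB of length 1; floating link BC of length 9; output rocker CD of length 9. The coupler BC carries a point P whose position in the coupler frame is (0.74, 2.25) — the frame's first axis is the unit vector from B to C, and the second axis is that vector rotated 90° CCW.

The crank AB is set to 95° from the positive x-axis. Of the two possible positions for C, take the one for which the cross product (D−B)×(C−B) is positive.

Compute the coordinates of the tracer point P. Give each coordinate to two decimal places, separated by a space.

A=(0,0), D=(6.00,0)
B = A + 1.00·(cos95°, sin95°) = (-0.0872, 0.9962)
|BD| = 6.1681
circle(B,9.00) ∩ circle(D,9.00): a=3.0841, h=8.4551
  candidates: C₊=(4.3220,8.8422) cross=52.152; C₋=(1.5909,-7.8460) cross=-52.152
  mode + wants cross > 0 → take C=(4.3220,8.8422) (cross=52.152)
ex = (C−B)/|BC| = (0.4899,0.8718); ey = (-0.8718,0.4899)
P = B + 0.74·ex + 2.25·ey = (-1.6861,2.7436)

-1.69 2.74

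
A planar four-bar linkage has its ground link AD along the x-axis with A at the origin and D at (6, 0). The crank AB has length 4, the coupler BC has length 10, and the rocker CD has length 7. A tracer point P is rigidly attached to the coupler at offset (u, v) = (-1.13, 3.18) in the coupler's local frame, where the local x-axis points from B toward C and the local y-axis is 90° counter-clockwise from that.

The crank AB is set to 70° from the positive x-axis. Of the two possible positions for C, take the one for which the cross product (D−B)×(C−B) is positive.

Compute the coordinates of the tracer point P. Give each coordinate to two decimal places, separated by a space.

-0.00 6.84

A=(0,0), D=(6.00,0)
B = A + 4.00·(cos70°, sin70°) = (1.3681, 3.7588)
|BD| = 5.9652
circle(B,10.00) ∩ circle(D,7.00): a=7.2574, h=6.8797
  candidates: C₊=(11.3385,4.5278) cross=41.038; C₋=(2.6684,-6.1563) cross=-41.038
  mode + wants cross > 0 → take C=(11.3385,4.5278) (cross=41.038)
ex = (C−B)/|BC| = (0.9970,0.0769); ey = (-0.0769,0.9970)
P = B + -1.13·ex + 3.18·ey = (-0.0031,6.8425)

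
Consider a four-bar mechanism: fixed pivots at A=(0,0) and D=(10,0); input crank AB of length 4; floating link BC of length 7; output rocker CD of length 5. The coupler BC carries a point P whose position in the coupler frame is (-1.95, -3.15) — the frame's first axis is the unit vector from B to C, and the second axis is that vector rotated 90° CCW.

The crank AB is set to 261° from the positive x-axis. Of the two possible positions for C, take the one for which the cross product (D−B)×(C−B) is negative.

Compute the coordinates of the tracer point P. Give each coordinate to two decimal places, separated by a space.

-2.33 -7.24

A=(0,0), D=(10.00,0)
B = A + 4.00·(cos261°, sin261°) = (-0.6257, -3.9508)
|BD| = 11.3364
circle(B,7.00) ∩ circle(D,5.00): a=6.7268, h=1.9367
  candidates: C₊=(5.0044,0.2088) cross=21.955; C₋=(6.3542,-3.4218) cross=-21.955
  mode - wants cross < 0 → take C=(6.3542,-3.4218) (cross=-21.955)
ex = (C−B)/|BC| = (0.9971,0.0756); ey = (-0.0756,0.9971)
P = B + -1.95·ex + -3.15·ey = (-2.3321,-7.2391)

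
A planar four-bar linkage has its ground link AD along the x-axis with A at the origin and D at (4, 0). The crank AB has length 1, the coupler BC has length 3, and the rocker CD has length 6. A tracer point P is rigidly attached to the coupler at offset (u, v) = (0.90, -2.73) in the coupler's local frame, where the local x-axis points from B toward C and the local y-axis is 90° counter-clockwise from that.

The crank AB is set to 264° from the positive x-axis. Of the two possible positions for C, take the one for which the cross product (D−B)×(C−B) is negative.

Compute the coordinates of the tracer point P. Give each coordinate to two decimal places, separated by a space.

-2.93 -1.53

A=(0,0), D=(4.00,0)
B = A + 1.00·(cos264°, sin264°) = (-0.1045, -0.9945)
|BD| = 4.2233
circle(B,3.00) ∩ circle(D,6.00): a=-1.0849, h=2.7970
  candidates: C₊=(-1.8176,1.4683) cross=11.812; C₋=(-0.5003,-3.9683) cross=-11.812
  mode - wants cross < 0 → take C=(-0.5003,-3.9683) (cross=-11.812)
ex = (C−B)/|BC| = (-0.1319,-0.9913); ey = (0.9913,-0.1319)
P = B + 0.90·ex + -2.73·ey = (-2.9294,-1.5265)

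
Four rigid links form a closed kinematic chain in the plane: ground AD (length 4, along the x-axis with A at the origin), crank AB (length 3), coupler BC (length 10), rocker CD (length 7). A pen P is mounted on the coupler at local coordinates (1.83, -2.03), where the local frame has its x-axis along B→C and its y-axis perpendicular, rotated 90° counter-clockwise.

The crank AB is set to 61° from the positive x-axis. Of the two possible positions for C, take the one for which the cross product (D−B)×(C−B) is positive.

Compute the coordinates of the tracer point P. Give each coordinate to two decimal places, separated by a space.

A=(0,0), D=(4.00,0)
B = A + 3.00·(cos61°, sin61°) = (1.4544, 2.6239)
|BD| = 3.6558
circle(B,10.00) ∩ circle(D,7.00): a=8.8032, h=4.7438
  candidates: C₊=(10.9891,-0.3912) cross=17.342; C₋=(4.1794,-6.9977) cross=-17.342
  mode + wants cross > 0 → take C=(10.9891,-0.3912) (cross=17.342)
ex = (C−B)/|BC| = (0.9535,-0.3015); ey = (0.3015,0.9535)
P = B + 1.83·ex + -2.03·ey = (2.5872,0.1366)

2.59 0.14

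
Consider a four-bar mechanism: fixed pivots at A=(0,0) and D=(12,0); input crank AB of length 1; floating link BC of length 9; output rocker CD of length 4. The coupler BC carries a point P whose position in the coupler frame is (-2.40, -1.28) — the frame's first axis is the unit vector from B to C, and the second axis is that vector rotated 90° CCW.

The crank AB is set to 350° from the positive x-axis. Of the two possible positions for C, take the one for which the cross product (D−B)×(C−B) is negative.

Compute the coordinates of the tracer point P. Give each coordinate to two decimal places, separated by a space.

A=(0,0), D=(12.00,0)
B = A + 1.00·(cos350°, sin350°) = (0.9848, -0.1736)
|BD| = 11.0166
circle(B,9.00) ∩ circle(D,4.00): a=8.4584, h=3.0750
  candidates: C₊=(9.3937,3.0343) cross=33.876; C₋=(9.4906,-3.1150) cross=-33.876
  mode - wants cross < 0 → take C=(9.4906,-3.1150) (cross=-33.876)
ex = (C−B)/|BC| = (0.9451,-0.3268); ey = (0.3268,0.9451)
P = B + -2.40·ex + -1.28·ey = (-1.7017,-0.5990)

-1.70 -0.60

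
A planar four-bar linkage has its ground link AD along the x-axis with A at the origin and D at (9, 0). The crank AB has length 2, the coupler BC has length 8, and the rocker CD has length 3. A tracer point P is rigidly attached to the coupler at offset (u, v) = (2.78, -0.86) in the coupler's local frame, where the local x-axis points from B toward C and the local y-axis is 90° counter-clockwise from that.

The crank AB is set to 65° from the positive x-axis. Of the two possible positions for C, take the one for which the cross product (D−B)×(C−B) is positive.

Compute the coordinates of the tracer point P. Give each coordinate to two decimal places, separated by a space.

A=(0,0), D=(9.00,0)
B = A + 2.00·(cos65°, sin65°) = (0.8452, 1.8126)
|BD| = 8.3538
circle(B,8.00) ∩ circle(D,3.00): a=7.4688, h=2.8665
  candidates: C₊=(8.7581,2.9902) cross=23.946; C₋=(7.5141,-2.6062) cross=-23.946
  mode + wants cross > 0 → take C=(8.7581,2.9902) (cross=23.946)
ex = (C−B)/|BC| = (0.9891,0.1472); ey = (-0.1472,0.9891)
P = B + 2.78·ex + -0.86·ey = (3.7215,1.3712)

3.72 1.37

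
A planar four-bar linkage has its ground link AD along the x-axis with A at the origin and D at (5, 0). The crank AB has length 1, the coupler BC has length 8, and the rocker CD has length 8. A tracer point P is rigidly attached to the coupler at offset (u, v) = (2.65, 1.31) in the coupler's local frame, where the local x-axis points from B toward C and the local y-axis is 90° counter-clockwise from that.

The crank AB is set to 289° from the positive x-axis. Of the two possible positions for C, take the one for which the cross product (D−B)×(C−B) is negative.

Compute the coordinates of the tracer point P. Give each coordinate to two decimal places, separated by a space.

2.75 -2.64

A=(0,0), D=(5.00,0)
B = A + 1.00·(cos289°, sin289°) = (0.3256, -0.9455)
|BD| = 4.7691
circle(B,8.00) ∩ circle(D,8.00): a=2.3846, h=7.6364
  candidates: C₊=(1.1488,7.0120) cross=36.419; C₋=(4.1768,-7.9575) cross=-36.419
  mode - wants cross < 0 → take C=(4.1768,-7.9575) (cross=-36.419)
ex = (C−B)/|BC| = (0.4814,-0.8765); ey = (0.8765,0.4814)
P = B + 2.65·ex + 1.31·ey = (2.7495,-2.6376)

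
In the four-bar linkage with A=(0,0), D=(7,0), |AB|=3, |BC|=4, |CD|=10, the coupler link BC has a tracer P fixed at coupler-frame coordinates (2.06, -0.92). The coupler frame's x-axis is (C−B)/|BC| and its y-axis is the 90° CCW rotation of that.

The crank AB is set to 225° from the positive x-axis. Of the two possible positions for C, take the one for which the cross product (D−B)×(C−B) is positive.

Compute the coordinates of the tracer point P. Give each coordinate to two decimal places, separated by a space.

-1.58 0.07

A=(0,0), D=(7.00,0)
B = A + 3.00·(cos225°, sin225°) = (-2.1213, -2.1213)
|BD| = 9.3647
circle(B,4.00) ∩ circle(D,10.00): a=0.1975, h=3.9951
  candidates: C₊=(-2.8340,1.8147) cross=37.413; C₋=(-1.0240,-5.9679) cross=-37.413
  mode + wants cross > 0 → take C=(-2.8340,1.8147) (cross=37.413)
ex = (C−B)/|BC| = (-0.1782,0.9840); ey = (-0.9840,-0.1782)
P = B + 2.06·ex + -0.92·ey = (-1.5831,0.0696)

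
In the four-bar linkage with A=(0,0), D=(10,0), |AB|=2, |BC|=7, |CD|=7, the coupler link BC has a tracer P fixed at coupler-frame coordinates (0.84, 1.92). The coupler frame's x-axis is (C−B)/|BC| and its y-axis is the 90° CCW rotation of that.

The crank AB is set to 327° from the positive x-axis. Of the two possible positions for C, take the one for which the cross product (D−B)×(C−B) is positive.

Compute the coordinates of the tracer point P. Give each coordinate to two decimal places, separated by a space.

0.42 0.58

A=(0,0), D=(10.00,0)
B = A + 2.00·(cos327°, sin327°) = (1.6773, -1.0893)
|BD| = 8.3936
circle(B,7.00) ∩ circle(D,7.00): a=4.1968, h=5.6024
  candidates: C₊=(5.1116,5.0104) cross=47.024; C₋=(6.5657,-6.0996) cross=-47.024
  mode + wants cross > 0 → take C=(5.1116,5.0104) (cross=47.024)
ex = (C−B)/|BC| = (0.4906,0.8714); ey = (-0.8714,0.4906)
P = B + 0.84·ex + 1.92·ey = (0.4164,0.5847)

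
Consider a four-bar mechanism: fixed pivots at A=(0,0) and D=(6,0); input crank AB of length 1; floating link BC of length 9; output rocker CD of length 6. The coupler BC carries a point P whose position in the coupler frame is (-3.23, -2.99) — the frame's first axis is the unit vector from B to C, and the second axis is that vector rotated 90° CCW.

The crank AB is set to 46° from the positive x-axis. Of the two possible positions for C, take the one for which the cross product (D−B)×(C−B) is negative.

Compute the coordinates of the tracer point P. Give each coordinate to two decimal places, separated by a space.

A=(0,0), D=(6.00,0)
B = A + 1.00·(cos46°, sin46°) = (0.6947, 0.7193)
|BD| = 5.3539
circle(B,9.00) ∩ circle(D,6.00): a=6.8795, h=5.8028
  candidates: C₊=(8.2914,5.5452) cross=31.068; C₋=(6.7321,-5.9552) cross=-31.068
  mode - wants cross < 0 → take C=(6.7321,-5.9552) (cross=-31.068)
ex = (C−B)/|BC| = (0.6708,-0.7416); ey = (0.7416,0.6708)
P = B + -3.23·ex + -2.99·ey = (-3.6895,1.1090)

-3.69 1.11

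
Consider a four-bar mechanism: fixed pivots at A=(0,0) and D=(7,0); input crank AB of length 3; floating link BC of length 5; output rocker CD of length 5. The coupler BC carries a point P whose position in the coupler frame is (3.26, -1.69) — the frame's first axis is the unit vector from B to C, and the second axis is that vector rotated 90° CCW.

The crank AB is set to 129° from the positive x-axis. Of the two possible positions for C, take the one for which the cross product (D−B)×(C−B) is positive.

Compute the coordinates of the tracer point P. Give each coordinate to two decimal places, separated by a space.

A=(0,0), D=(7.00,0)
B = A + 3.00·(cos129°, sin129°) = (-1.8880, 2.3314)
|BD| = 9.1887
circle(B,5.00) ∩ circle(D,5.00): a=4.5943, h=1.9728
  candidates: C₊=(3.0566,3.0740) cross=18.128; C₋=(2.0554,-0.7426) cross=-18.128
  mode + wants cross > 0 → take C=(3.0566,3.0740) (cross=18.128)
ex = (C−B)/|BC| = (0.9889,0.1485); ey = (-0.1485,0.9889)
P = B + 3.26·ex + -1.69·ey = (1.5869,1.1443)

1.59 1.14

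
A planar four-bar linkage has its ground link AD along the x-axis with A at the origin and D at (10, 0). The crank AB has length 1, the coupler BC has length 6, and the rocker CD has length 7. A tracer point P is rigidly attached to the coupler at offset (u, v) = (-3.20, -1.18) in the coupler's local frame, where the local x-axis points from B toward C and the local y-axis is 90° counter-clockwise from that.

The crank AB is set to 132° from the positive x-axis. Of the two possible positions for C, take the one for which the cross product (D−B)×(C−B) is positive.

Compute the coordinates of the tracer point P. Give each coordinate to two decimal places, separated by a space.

-2.67 -2.02

A=(0,0), D=(10.00,0)
B = A + 1.00·(cos132°, sin132°) = (-0.6691, 0.7431)
|BD| = 10.6950
circle(B,6.00) ∩ circle(D,7.00): a=4.7397, h=3.6790
  candidates: C₊=(4.3148,4.0839) cross=39.347; C₋=(3.8035,-3.2563) cross=-39.347
  mode + wants cross > 0 → take C=(4.3148,4.0839) (cross=39.347)
ex = (C−B)/|BC| = (0.8307,0.5568); ey = (-0.5568,0.8307)
P = B + -3.20·ex + -1.18·ey = (-2.6702,-2.0188)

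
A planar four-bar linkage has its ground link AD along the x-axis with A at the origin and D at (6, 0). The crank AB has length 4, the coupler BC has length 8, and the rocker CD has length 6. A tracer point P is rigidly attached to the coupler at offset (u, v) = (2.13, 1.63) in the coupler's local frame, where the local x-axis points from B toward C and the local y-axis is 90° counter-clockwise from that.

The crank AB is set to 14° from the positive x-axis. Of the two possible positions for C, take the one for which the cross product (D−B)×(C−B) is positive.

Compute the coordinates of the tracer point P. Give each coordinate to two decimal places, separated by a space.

5.96 2.66

A=(0,0), D=(6.00,0)
B = A + 4.00·(cos14°, sin14°) = (3.8812, 0.9677)
|BD| = 2.3293
circle(B,8.00) ∩ circle(D,6.00): a=7.1750, h=3.5383
  candidates: C₊=(11.8776,1.2055) cross=8.242; C₋=(8.9377,-5.2316) cross=-8.242
  mode + wants cross > 0 → take C=(11.8776,1.2055) (cross=8.242)
ex = (C−B)/|BC| = (0.9996,0.0297); ey = (-0.0297,0.9996)
P = B + 2.13·ex + 1.63·ey = (5.9618,2.6603)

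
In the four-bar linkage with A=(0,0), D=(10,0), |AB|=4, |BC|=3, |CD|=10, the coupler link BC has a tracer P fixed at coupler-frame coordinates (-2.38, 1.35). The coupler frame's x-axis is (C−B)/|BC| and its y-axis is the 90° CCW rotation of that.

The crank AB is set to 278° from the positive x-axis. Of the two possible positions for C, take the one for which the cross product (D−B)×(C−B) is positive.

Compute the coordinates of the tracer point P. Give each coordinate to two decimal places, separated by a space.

-0.37 -6.53

A=(0,0), D=(10.00,0)
B = A + 4.00·(cos278°, sin278°) = (0.5567, -3.9611)
|BD| = 10.2404
circle(B,3.00) ∩ circle(D,10.00): a=0.6770, h=2.9226
  candidates: C₊=(0.0505,-1.0041) cross=29.929; C₋=(2.3115,-6.3943) cross=-29.929
  mode + wants cross > 0 → take C=(0.0505,-1.0041) (cross=29.929)
ex = (C−B)/|BC| = (-0.1687,0.9857); ey = (-0.9857,-0.1687)
P = B + -2.38·ex + 1.35·ey = (-0.3724,-6.5347)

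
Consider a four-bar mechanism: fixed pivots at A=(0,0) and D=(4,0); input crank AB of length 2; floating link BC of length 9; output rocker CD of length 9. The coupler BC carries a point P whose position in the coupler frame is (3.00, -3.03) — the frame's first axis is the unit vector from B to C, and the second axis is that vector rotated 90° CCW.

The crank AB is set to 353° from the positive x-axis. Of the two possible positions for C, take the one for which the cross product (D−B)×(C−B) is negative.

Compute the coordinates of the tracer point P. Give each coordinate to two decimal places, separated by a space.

-0.27 -3.86

A=(0,0), D=(4.00,0)
B = A + 2.00·(cos353°, sin353°) = (1.9851, -0.2437)
|BD| = 2.0296
circle(B,9.00) ∩ circle(D,9.00): a=1.0148, h=8.9426
  candidates: C₊=(1.9186,8.7560) cross=18.150; C₋=(4.0665,-8.9998) cross=-18.150
  mode - wants cross < 0 → take C=(4.0665,-8.9998) (cross=-18.150)
ex = (C−B)/|BC| = (0.2313,-0.9729); ey = (0.9729,0.2313)
P = B + 3.00·ex + -3.03·ey = (-0.2690,-3.8631)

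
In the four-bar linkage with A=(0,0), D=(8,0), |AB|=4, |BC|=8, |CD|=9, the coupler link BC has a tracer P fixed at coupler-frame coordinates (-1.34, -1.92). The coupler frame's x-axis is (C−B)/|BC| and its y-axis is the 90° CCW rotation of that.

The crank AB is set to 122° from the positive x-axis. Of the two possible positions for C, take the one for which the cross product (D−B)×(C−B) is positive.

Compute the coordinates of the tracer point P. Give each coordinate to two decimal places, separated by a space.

A=(0,0), D=(8.00,0)
B = A + 4.00·(cos122°, sin122°) = (-2.1197, 3.3922)
|BD| = 10.6731
circle(B,8.00) ∩ circle(D,9.00): a=4.5401, h=6.5869
  candidates: C₊=(4.2785,8.1946) cross=70.302; C₋=(0.0916,-4.2961) cross=-70.302
  mode + wants cross > 0 → take C=(4.2785,8.1946) (cross=70.302)
ex = (C−B)/|BC| = (0.7998,0.6003); ey = (-0.6003,0.7998)
P = B + -1.34·ex + -1.92·ey = (-2.0388,1.0522)

-2.04 1.05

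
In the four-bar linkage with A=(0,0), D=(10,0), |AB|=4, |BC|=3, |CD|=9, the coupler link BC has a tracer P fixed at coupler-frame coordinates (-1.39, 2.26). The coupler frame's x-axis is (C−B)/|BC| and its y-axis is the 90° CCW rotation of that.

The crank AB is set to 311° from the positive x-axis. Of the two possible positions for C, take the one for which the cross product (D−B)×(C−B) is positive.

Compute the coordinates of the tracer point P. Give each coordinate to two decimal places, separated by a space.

1.46 -5.41

A=(0,0), D=(10.00,0)
B = A + 4.00·(cos311°, sin311°) = (2.6242, -3.0188)
|BD| = 7.9696
circle(B,3.00) ∩ circle(D,9.00): a=-0.5323, h=2.9524
  candidates: C₊=(1.0132,-0.4881) cross=23.530; C₋=(3.2499,-5.9529) cross=-23.530
  mode + wants cross > 0 → take C=(1.0132,-0.4881) (cross=23.530)
ex = (C−B)/|BC| = (-0.5370,0.8436); ey = (-0.8436,-0.5370)
P = B + -1.39·ex + 2.26·ey = (1.4642,-5.4050)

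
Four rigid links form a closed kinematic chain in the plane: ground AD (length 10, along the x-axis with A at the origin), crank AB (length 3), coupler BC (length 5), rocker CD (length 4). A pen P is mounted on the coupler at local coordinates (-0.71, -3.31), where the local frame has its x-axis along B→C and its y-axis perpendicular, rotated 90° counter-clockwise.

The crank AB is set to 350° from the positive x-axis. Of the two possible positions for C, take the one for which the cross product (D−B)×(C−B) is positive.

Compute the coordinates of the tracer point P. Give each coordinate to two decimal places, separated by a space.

A=(0,0), D=(10.00,0)
B = A + 3.00·(cos350°, sin350°) = (2.9544, -0.5209)
|BD| = 7.0648
circle(B,5.00) ∩ circle(D,4.00): a=4.1694, h=2.7598
  candidates: C₊=(6.9089,2.5388) cross=19.497; C₋=(7.3159,-2.9658) cross=-19.497
  mode + wants cross > 0 → take C=(6.9089,2.5388) (cross=19.497)
ex = (C−B)/|BC| = (0.7909,0.6119); ey = (-0.6119,0.7909)
P = B + -0.71·ex + -3.31·ey = (4.4184,-3.5733)

4.42 -3.57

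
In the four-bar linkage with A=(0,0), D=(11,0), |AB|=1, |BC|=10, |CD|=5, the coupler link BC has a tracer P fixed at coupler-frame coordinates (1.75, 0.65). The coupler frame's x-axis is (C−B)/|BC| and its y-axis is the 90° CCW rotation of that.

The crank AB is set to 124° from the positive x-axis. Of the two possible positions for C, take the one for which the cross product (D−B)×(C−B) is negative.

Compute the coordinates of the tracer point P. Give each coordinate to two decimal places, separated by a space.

A=(0,0), D=(11.00,0)
B = A + 1.00·(cos124°, sin124°) = (-0.5592, 0.8290)
|BD| = 11.5889
circle(B,10.00) ∩ circle(D,5.00): a=9.0303, h=4.2958
  candidates: C₊=(8.7553,4.4678) cross=49.783; C₋=(8.1407,-4.1017) cross=-49.783
  mode - wants cross < 0 → take C=(8.1407,-4.1017) (cross=-49.783)
ex = (C−B)/|BC| = (0.8700,-0.4931); ey = (0.4931,0.8700)
P = B + 1.75·ex + 0.65·ey = (1.2838,0.5316)

1.28 0.53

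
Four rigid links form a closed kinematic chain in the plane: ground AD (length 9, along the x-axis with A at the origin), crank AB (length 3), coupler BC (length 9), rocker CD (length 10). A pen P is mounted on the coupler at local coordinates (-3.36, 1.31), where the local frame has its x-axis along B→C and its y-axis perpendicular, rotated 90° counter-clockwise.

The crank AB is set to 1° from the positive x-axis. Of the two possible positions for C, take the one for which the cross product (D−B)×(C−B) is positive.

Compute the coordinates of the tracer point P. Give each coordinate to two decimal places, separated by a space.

A=(0,0), D=(9.00,0)
B = A + 3.00·(cos1°, sin1°) = (2.9995, 0.0524)
|BD| = 6.0007
circle(B,9.00) ∩ circle(D,10.00): a=1.4172, h=8.8877
  candidates: C₊=(4.4942,8.9274) cross=53.332; C₋=(4.3391,-8.8474) cross=-53.332
  mode + wants cross > 0 → take C=(4.4942,8.9274) (cross=53.332)
ex = (C−B)/|BC| = (0.1661,0.9861); ey = (-0.9861,0.1661)
P = B + -3.36·ex + 1.31·ey = (1.1497,-3.0434)

1.15 -3.04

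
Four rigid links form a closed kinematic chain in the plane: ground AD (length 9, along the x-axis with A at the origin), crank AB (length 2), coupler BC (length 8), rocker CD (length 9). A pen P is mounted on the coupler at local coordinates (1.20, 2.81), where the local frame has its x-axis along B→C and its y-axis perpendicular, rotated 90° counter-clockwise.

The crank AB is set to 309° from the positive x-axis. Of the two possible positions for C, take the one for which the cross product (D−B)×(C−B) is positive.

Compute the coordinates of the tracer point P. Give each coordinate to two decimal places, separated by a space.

-1.31 0.10

A=(0,0), D=(9.00,0)
B = A + 2.00·(cos309°, sin309°) = (1.2586, -1.5543)
|BD| = 7.8959
circle(B,8.00) ∩ circle(D,9.00): a=2.8714, h=7.4669
  candidates: C₊=(2.6040,6.3318) cross=58.958; C₋=(5.5437,-8.3099) cross=-58.958
  mode + wants cross > 0 → take C=(2.6040,6.3318) (cross=58.958)
ex = (C−B)/|BC| = (0.1682,0.9858); ey = (-0.9858,0.1682)
P = B + 1.20·ex + 2.81·ey = (-1.3095,0.1012)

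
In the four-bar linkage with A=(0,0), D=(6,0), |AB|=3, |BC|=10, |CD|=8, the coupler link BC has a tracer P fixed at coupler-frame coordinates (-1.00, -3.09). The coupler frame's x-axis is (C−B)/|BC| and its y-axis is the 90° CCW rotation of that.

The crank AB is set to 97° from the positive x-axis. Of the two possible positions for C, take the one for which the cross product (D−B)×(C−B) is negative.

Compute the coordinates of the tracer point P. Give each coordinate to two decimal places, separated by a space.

A=(0,0), D=(6.00,0)
B = A + 3.00·(cos97°, sin97°) = (-0.3656, 2.9776)
|BD| = 7.0276
circle(B,10.00) ∩ circle(D,8.00): a=6.0751, h=7.9431
  candidates: C₊=(8.5028,7.5984) cross=55.821; C₋=(1.7717,-6.7913) cross=-55.821
  mode - wants cross < 0 → take C=(1.7717,-6.7913) (cross=-55.821)
ex = (C−B)/|BC| = (0.2137,-0.9769); ey = (0.9769,0.2137)
P = B + -1.00·ex + -3.09·ey = (-3.5979,3.2941)

-3.60 3.29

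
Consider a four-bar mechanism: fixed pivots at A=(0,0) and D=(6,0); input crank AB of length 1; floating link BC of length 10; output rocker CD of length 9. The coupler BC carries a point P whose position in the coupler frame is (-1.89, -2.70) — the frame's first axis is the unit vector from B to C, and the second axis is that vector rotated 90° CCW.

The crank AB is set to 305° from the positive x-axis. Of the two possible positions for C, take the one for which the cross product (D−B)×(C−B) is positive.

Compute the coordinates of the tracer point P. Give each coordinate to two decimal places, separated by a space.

2.56 -3.45

A=(0,0), D=(6.00,0)
B = A + 1.00·(cos305°, sin305°) = (0.5736, -0.8192)
|BD| = 5.4879
circle(B,10.00) ∩ circle(D,9.00): a=4.4750, h=8.9428
  candidates: C₊=(3.6636,8.6915) cross=49.077; C₋=(6.3333,-8.9938) cross=-49.077
  mode + wants cross > 0 → take C=(3.6636,8.6915) (cross=49.077)
ex = (C−B)/|BC| = (0.3090,0.9511); ey = (-0.9511,0.3090)
P = B + -1.89·ex + -2.70·ey = (2.5574,-3.4510)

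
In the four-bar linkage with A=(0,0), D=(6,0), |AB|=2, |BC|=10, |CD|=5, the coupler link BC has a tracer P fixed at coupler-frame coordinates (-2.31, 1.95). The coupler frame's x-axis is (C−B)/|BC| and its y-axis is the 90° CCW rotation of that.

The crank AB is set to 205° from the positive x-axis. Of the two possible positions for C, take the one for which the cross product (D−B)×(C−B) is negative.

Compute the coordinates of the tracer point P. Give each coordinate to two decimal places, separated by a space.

A=(0,0), D=(6.00,0)
B = A + 2.00·(cos205°, sin205°) = (-1.8126, -0.8452)
|BD| = 7.8582
circle(B,10.00) ∩ circle(D,5.00): a=8.7012, h=4.9284
  candidates: C₊=(6.3080,4.9905) cross=38.729; C₋=(7.3682,-4.8092) cross=-38.729
  mode - wants cross < 0 → take C=(7.3682,-4.8092) (cross=-38.729)
ex = (C−B)/|BC| = (0.9181,-0.3964); ey = (0.3964,0.9181)
P = B + -2.31·ex + 1.95·ey = (-3.1604,1.8607)

-3.16 1.86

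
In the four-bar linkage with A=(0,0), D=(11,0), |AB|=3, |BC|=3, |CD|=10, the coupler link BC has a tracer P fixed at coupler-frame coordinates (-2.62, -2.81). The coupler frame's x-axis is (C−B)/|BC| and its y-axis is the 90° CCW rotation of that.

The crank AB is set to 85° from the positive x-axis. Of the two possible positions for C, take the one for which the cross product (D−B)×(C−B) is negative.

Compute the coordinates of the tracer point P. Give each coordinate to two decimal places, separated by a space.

A=(0,0), D=(11.00,0)
B = A + 3.00·(cos85°, sin85°) = (0.2615, 2.9886)
|BD| = 11.1466
circle(B,3.00) ∩ circle(D,10.00): a=1.4914, h=2.6030
  candidates: C₊=(2.3962,5.0965) cross=29.015; C₋=(1.0003,0.0810) cross=-29.015
  mode - wants cross < 0 → take C=(1.0003,0.0810) (cross=-29.015)
ex = (C−B)/|BC| = (0.2463,-0.9692); ey = (0.9692,0.2463)
P = B + -2.62·ex + -2.81·ey = (-3.1072,4.8358)

-3.11 4.84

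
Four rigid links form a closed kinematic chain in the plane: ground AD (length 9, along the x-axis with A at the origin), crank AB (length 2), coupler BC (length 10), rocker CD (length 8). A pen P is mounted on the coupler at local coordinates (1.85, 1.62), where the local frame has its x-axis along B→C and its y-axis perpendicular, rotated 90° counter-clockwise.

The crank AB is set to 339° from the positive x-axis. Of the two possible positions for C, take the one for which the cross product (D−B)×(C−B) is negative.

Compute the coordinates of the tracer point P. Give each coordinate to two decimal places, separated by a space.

4.31 -0.95

A=(0,0), D=(9.00,0)
B = A + 2.00·(cos339°, sin339°) = (1.8672, -0.7167)
|BD| = 7.1688
circle(B,10.00) ∩ circle(D,8.00): a=6.0953, h=7.9276
  candidates: C₊=(7.1393,7.7806) cross=56.831; C₋=(8.7245,-7.9953) cross=-56.831
  mode - wants cross < 0 → take C=(8.7245,-7.9953) (cross=-56.831)
ex = (C−B)/|BC| = (0.6857,-0.7279); ey = (0.7279,0.6857)
P = B + 1.85·ex + 1.62·ey = (4.3149,-0.9524)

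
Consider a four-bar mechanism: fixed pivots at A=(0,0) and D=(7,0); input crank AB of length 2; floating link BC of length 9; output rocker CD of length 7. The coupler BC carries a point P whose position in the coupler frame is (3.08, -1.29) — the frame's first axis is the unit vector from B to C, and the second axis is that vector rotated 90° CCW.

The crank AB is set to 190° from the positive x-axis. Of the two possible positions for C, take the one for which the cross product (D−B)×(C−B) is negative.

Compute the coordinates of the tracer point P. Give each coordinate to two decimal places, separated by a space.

-0.63 -3.41

A=(0,0), D=(7.00,0)
B = A + 2.00·(cos190°, sin190°) = (-1.9696, -0.3473)
|BD| = 8.9763
circle(B,9.00) ∩ circle(D,7.00): a=6.2706, h=6.4559
  candidates: C₊=(4.0465,6.3464) cross=57.951; C₋=(4.5461,-6.5558) cross=-57.951
  mode - wants cross < 0 → take C=(4.5461,-6.5558) (cross=-57.951)
ex = (C−B)/|BC| = (0.7240,-0.6898); ey = (0.6898,0.7240)
P = B + 3.08·ex + -1.29·ey = (-0.6297,-3.4059)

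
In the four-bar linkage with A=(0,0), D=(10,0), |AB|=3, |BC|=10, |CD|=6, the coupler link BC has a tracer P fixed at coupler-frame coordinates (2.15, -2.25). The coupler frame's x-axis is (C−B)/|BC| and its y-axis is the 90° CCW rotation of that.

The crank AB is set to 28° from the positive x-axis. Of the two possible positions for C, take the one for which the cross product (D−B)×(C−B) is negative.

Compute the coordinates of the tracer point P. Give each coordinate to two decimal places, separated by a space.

2.44 -1.70

A=(0,0), D=(10.00,0)
B = A + 3.00·(cos28°, sin28°) = (2.6488, 1.4084)
|BD| = 7.4849
circle(B,10.00) ∩ circle(D,6.00): a=8.0177, h=5.9763
  candidates: C₊=(11.6479,5.7693) cross=44.732; C₋=(9.3988,-5.9698) cross=-44.732
  mode - wants cross < 0 → take C=(9.3988,-5.9698) (cross=-44.732)
ex = (C−B)/|BC| = (0.6750,-0.7378); ey = (0.7378,0.6750)
P = B + 2.15·ex + -2.25·ey = (2.4400,-1.6966)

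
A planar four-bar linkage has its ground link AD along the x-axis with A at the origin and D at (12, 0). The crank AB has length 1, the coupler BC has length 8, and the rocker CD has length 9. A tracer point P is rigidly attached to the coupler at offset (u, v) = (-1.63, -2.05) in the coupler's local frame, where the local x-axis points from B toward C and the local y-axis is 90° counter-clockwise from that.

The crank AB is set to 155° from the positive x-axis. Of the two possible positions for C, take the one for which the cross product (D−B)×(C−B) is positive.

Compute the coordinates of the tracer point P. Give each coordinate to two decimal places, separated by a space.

-0.76 -2.19

A=(0,0), D=(12.00,0)
B = A + 1.00·(cos155°, sin155°) = (-0.9063, 0.4226)
|BD| = 12.9132
circle(B,8.00) ∩ circle(D,9.00): a=5.7984, h=5.5117
  candidates: C₊=(5.0693,5.7416) cross=71.174; C₋=(4.7086,-5.2759) cross=-71.174
  mode + wants cross > 0 → take C=(5.0693,5.7416) (cross=71.174)
ex = (C−B)/|BC| = (0.7470,0.6649); ey = (-0.6649,0.7470)
P = B + -1.63·ex + -2.05·ey = (-0.7609,-2.1924)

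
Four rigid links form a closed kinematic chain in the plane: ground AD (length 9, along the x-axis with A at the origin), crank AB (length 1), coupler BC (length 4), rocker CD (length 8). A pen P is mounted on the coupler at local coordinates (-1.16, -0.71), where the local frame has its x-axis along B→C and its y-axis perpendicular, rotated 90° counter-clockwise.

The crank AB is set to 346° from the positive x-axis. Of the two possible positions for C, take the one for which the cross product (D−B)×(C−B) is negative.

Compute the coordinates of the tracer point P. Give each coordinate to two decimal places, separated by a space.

A=(0,0), D=(9.00,0)
B = A + 1.00·(cos346°, sin346°) = (0.9703, -0.2419)
|BD| = 8.0333
circle(B,4.00) ∩ circle(D,8.00): a=1.0291, h=3.8653
  candidates: C₊=(1.8826,3.6527) cross=31.052; C₋=(2.1154,-4.0745) cross=-31.052
  mode - wants cross < 0 → take C=(2.1154,-4.0745) (cross=-31.052)
ex = (C−B)/|BC| = (0.2863,-0.9582); ey = (0.9582,0.2863)
P = B + -1.16·ex + -0.71·ey = (-0.0421,0.6663)

-0.04 0.67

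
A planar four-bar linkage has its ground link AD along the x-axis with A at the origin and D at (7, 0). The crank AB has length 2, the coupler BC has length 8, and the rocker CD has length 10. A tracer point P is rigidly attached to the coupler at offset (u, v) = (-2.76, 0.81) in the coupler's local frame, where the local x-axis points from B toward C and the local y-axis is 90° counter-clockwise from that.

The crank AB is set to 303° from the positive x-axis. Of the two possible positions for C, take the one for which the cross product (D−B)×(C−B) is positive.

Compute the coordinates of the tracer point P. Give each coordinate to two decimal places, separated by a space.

A=(0,0), D=(7.00,0)
B = A + 2.00·(cos303°, sin303°) = (1.0893, -1.6773)
|BD| = 6.1441
circle(B,8.00) ∩ circle(D,10.00): a=0.1424, h=7.9987
  candidates: C₊=(-0.9574,6.0564) cross=49.145; C₋=(3.4099,-9.3334) cross=-49.145
  mode + wants cross > 0 → take C=(-0.9574,6.0564) (cross=49.145)
ex = (C−B)/|BC| = (-0.2558,0.9667); ey = (-0.9667,-0.2558)
P = B + -2.76·ex + 0.81·ey = (1.0123,-4.5527)

1.01 -4.55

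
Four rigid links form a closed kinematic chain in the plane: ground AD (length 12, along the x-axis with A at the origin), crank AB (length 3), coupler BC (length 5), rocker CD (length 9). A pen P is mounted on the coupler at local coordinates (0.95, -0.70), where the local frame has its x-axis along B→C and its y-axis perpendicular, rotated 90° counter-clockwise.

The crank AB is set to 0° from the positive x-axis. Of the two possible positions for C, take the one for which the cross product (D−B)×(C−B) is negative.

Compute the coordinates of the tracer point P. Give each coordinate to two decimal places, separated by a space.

A=(0,0), D=(12.00,0)
B = A + 3.00·(cos0°, sin0°) = (3.0000, 0.0000)
|BD| = 9.0000
circle(B,5.00) ∩ circle(D,9.00): a=1.3889, h=4.8032
  candidates: C₊=(4.3889,4.8032) cross=43.229; C₋=(4.3889,-4.8032) cross=-43.229
  mode - wants cross < 0 → take C=(4.3889,-4.8032) (cross=-43.229)
ex = (C−B)/|BC| = (0.2778,-0.9606); ey = (0.9606,0.2778)
P = B + 0.95·ex + -0.70·ey = (2.5914,-1.1071)

2.59 -1.11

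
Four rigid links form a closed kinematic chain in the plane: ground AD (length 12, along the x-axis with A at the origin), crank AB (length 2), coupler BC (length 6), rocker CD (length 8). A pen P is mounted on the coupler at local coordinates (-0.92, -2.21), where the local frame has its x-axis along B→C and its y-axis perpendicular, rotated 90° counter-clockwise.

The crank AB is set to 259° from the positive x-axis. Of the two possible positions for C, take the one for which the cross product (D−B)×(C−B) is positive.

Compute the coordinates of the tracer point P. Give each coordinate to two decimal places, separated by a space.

A=(0,0), D=(12.00,0)
B = A + 2.00·(cos259°, sin259°) = (-0.3816, -1.9633)
|BD| = 12.5363
circle(B,6.00) ∩ circle(D,8.00): a=5.1514, h=3.0762
  candidates: C₊=(4.2245,1.8817) cross=38.564; C₋=(5.1880,-4.1948) cross=-38.564
  mode + wants cross > 0 → take C=(4.2245,1.8817) (cross=38.564)
ex = (C−B)/|BC| = (0.7677,0.6408); ey = (-0.6408,0.7677)
P = B + -0.92·ex + -2.21·ey = (0.3284,-4.2494)

0.33 -4.25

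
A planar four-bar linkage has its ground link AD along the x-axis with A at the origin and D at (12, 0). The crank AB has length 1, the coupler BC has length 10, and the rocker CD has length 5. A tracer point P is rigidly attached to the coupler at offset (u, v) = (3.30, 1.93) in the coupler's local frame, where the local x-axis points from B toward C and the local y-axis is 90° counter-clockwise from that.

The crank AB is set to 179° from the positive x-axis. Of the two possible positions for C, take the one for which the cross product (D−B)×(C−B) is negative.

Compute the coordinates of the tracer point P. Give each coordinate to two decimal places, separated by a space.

A=(0,0), D=(12.00,0)
B = A + 1.00·(cos179°, sin179°) = (-0.9998, 0.0175)
|BD| = 12.9999
circle(B,10.00) ∩ circle(D,5.00): a=9.3846, h=3.4539
  candidates: C₊=(8.3894,3.4588) cross=44.901; C₋=(8.3801,-3.4491) cross=-44.901
  mode - wants cross < 0 → take C=(8.3801,-3.4491) (cross=-44.901)
ex = (C−B)/|BC| = (0.9380,-0.3467); ey = (0.3467,0.9380)
P = B + 3.30·ex + 1.93·ey = (2.7646,0.6838)

2.76 0.68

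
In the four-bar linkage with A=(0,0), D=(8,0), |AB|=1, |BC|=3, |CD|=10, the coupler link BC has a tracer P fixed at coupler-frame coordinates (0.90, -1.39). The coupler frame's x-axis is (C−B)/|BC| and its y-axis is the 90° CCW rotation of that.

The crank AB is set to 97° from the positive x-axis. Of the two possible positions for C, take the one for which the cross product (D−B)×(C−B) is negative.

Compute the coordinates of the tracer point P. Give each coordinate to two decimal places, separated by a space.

-1.77 1.09

A=(0,0), D=(8.00,0)
B = A + 1.00·(cos97°, sin97°) = (-0.1219, 0.9925)
|BD| = 8.1823
circle(B,3.00) ∩ circle(D,10.00): a=-1.4696, h=2.6154
  candidates: C₊=(-1.2634,3.7669) cross=21.400; C₋=(-1.8979,-1.4252) cross=-21.400
  mode - wants cross < 0 → take C=(-1.8979,-1.4252) (cross=-21.400)
ex = (C−B)/|BC| = (-0.5920,-0.8059); ey = (0.8059,-0.5920)
P = B + 0.90·ex + -1.39·ey = (-1.7749,1.0901)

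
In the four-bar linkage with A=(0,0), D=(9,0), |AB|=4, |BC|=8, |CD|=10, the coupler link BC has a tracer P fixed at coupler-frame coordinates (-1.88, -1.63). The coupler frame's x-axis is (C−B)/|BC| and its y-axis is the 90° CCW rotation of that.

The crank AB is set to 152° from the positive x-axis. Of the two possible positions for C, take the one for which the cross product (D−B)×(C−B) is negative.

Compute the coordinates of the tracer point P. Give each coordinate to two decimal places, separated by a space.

A=(0,0), D=(9.00,0)
B = A + 4.00·(cos152°, sin152°) = (-3.5318, 1.8779)
|BD| = 12.6717
circle(B,8.00) ∩ circle(D,10.00): a=4.9154, h=6.3118
  candidates: C₊=(2.2647,7.3916) cross=79.982; C₋=(0.3939,-5.0927) cross=-79.982
  mode - wants cross < 0 → take C=(0.3939,-5.0927) (cross=-79.982)
ex = (C−B)/|BC| = (0.4907,-0.8713); ey = (0.8713,0.4907)
P = B + -1.88·ex + -1.63·ey = (-5.8746,2.7161)

-5.87 2.72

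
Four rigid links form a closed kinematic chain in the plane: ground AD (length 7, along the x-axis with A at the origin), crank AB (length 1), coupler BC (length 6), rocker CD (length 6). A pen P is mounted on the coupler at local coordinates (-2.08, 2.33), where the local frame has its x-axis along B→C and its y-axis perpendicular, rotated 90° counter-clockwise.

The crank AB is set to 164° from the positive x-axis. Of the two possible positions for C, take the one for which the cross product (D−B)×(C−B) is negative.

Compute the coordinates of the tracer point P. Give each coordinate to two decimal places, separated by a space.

-0.49 3.36

A=(0,0), D=(7.00,0)
B = A + 1.00·(cos164°, sin164°) = (-0.9613, 0.2756)
|BD| = 7.9660
circle(B,6.00) ∩ circle(D,6.00): a=3.9830, h=4.4873
  candidates: C₊=(3.1746,4.6224) cross=35.746; C₋=(2.8641,-4.3468) cross=-35.746
  mode - wants cross < 0 → take C=(2.8641,-4.3468) (cross=-35.746)
ex = (C−B)/|BC| = (0.6376,-0.7704); ey = (0.7704,0.6376)
P = B + -2.08·ex + 2.33·ey = (-0.4924,3.3636)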